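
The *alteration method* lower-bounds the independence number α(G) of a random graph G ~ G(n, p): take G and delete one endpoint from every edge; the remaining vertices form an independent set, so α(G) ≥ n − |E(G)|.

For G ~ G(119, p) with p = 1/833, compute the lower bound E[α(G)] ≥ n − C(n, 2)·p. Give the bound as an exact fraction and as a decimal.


E[|E(G)|] = C(119, 2)·p = 7021 · (1/833) = 59/7.
E[α(G)] ≥ n − E[|E(G)|] = 119 − 59/7 = 774/7.
Numerically: ≈ 110.571429.
(This is only a lower bound; the true E[α(G)] may be larger.)

E[α(G)] ≥ 774/7 ≈ 110.571429.


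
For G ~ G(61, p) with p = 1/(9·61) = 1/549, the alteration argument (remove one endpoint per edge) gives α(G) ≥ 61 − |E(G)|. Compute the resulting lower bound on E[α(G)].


E[|E(G)|] = C(61, 2)·p = 1830 · (1/549) = 10/3.
E[α(G)] ≥ n − E[|E(G)|] = 61 − 10/3 = 173/3.
Numerically: ≈ 57.6667.
(This is only a lower bound; the true E[α(G)] may be larger.)

E[α(G)] ≥ 173/3 ≈ 57.6667.


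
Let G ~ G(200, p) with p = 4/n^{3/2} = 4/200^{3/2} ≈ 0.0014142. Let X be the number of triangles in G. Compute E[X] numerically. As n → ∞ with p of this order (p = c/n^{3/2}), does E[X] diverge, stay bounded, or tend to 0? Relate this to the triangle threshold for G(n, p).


Number of potential triangles: C(200, 3) = 1313400.
Each occurs with probability p³ ≈ (0.0014142)³ ≈ 2.8284271e-09.
By linearity: E[X] = C(200, 3)·p³ ≈ 1313400 · 2.8284271e-09 ≈ 0.00371.
Since α = 3/2 > 1, p = c/n^{3/2} = o(1/n) is below the triangle threshold p ~ 1/n. Asymptotically E[X] ~ (c³/6)·n^{3(1−α)} = (4³/6)·n^{-1.5} → 0, so by Markov's inequality G has no triangles w.h.p.

E[X] ≈ 0.00371; in regime p = Θ(1/n^{3/2}) E[X] tends to 0 (below the triangle threshold p ~ 1/n).


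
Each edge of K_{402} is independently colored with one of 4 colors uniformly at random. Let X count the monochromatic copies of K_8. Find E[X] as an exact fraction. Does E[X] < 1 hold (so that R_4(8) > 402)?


E[X] = C(402, 8) · 4^{1 − 28} = 15770615726749950 · 4^{−27} = 15770615726749950/18014398509481984.
As a reduced fraction: E[X] = 7885307863374975/9007199254740992 ≈ 0.875.
Is E[X] < 1? YES.
Since E[X] < 1, there exists a 4-coloring of K_{402} with no monochromatic K_8; hence R_4(8) > 402.

E[X] = 7885307863374975/9007199254740992 ≈ 0.875; E[X] < 1, so R_4(8) > 402.


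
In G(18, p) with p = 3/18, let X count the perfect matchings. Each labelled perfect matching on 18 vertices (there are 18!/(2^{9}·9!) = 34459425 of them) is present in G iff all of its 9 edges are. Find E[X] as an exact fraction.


K_18 has 18!/(2^{9}·9!) = 34459425 labelled perfect matchings.
For each such perfect matching H, let X_H = 1 if all 9 edges of H are present in G. Then P[X_H = 1] = p^{9} = (1/6)^{9} = 1/10077696.
Summing the indicators: E[X] = Σ_H E[X_H] = 34459425 · p^{9} = 34459425 · 1/10077696 = 425425/124416.
Numerically: E[X] ≈ 3.419.

E[X] = 34459425 · (1/6)^{9} = 425425/124416 ≈ 3.419.


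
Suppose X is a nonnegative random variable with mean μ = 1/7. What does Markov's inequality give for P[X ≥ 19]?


μ = E[X] = 1/7, a = 19.
Markov: P[X ≥ 19] ≤ μ/a = (1/7)/19 = 1/133.
Numerically: ≈ 0.008.
(Since a = 19 > μ = 0.143, the bound 1/133 is < 1 and informative.)

P[X ≥ 19] ≤ 1/133 ≈ 0.008.


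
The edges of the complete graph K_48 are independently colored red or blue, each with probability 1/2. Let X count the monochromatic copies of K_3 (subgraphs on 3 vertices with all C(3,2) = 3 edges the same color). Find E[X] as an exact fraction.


Let X = Σ_S X_S over the C(48, 3) = 17296 subsets S of size 3, where X_S = 1 if the K_3 on S is monochromatic.
For a fixed S, the K_3 on S has C(3, 2) = 3 edges. P[all 3 edges red] = (1/2)^3, and likewise for blue, so P[monochromatic] = 2·(1/2)^3 = 2^{1 − 3} = 1/4.
By linearity: E[X] = C(48, 3) · 2^{1 − 3} = 17296 · 1/4 = 4324.
Numerically: E[X] ≈ 4324.00000.

E[X] = C(48,3)·2^(1−C(3,2)) = 4324 ≈ 4324.00000.


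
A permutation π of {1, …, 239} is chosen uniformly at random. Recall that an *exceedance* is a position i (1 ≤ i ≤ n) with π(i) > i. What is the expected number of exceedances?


Write X = Σ_{i=1}^{239} X_i, where X_i = 1_{π(i) > i}.
For each fixed i, π(i) is uniform over {1, …, 239} (marginal of a uniform permutation), so P[π(i) > i] = (n − i)/n. Summing: Σ_{i=1}^{239} (n − i)/n = (0 + 1 + … + 238)/239 = 239(239 − 1)/(2·239) = (239 − 1)/2.
Hence E[X] = Σ_{i=1}^{239} (239 − i)/239 = 119 ≈ 119.0000.

E[X] = 119 = 119.0000.


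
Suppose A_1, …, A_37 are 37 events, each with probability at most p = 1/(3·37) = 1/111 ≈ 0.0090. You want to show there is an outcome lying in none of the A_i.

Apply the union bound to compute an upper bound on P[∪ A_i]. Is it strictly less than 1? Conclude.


Union bound: P[∪_{i=1}^{37} A_i] ≤ Σ_i P[A_i] ≤ 37·p = 37·(1/111) = 1/3.
Numerically: 1/3 ≈ 0.3333.
Is 1/3 < 1? YES.
Since P[∪ A_i] ≤ 1/3 < 1, the complement has P[∩ A_i^c] ≥ 1 − 1/3 = 2/3 > 0, so some outcome avoids every A_i.

37·p = 1/3 ≈ 0.3333; existence CERTIFIED by the union bound.


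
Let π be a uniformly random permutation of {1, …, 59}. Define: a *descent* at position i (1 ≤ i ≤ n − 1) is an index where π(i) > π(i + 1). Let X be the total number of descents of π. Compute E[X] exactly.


Write X = Σ X_I over i = 1, …, 58, with X_I the indicator of one descent.
There are 58 indicators.
For each fixed i, the pair (π(i), π(i+1)) is a uniformly random ordered pair of distinct values from {1, …, 59}; by symmetry P[π(i) > π(i+1)] = 1/2.
By linearity: E[X] = 58 · (1/2) = (59 − 1) · (1/2) = 29 ≈ 29.000.

E[X] = 29 = 29.000.


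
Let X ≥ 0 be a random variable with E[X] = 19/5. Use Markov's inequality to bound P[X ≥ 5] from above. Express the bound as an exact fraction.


μ = E[X] = 19/5, a = 5.
Markov: P[X ≥ 5] ≤ μ/a = (19/5)/5 = 19/25.
Numerically: ≈ 0.760.
(Since a = 5 > μ = 3.800, the bound 19/25 is < 1 and informative.)

P[X ≥ 5] ≤ 19/25 ≈ 0.760.


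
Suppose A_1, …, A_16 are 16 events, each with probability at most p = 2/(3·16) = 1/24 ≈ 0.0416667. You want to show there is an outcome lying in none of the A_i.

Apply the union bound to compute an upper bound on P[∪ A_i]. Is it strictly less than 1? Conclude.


Union bound: P[∪_{i=1}^{16} A_i] ≤ Σ_i P[A_i] ≤ 16·p = 16·(1/24) = 2/3.
Numerically: 2/3 ≈ 0.6666667.
Is 2/3 < 1? YES.
Since P[∪ A_i] ≤ 2/3 < 1, the complement has P[∩ A_i^c] ≥ 1 − 2/3 = 1/3 > 0, so some outcome avoids every A_i.

16·p = 2/3 ≈ 0.6666667; existence CERTIFIED by the union bound.


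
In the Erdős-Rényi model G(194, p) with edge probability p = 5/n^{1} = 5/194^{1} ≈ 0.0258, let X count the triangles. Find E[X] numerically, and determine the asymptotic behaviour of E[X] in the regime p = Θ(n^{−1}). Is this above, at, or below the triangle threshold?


Number of potential triangles: C(194, 3) = 1198144.
Each occurs with probability p³ ≈ (0.0258)³ ≈ 1.71200e-05.
By linearity: E[X] = C(194, 3)·p³ ≈ 1198144 · 1.71200e-05 ≈ 20.512.
Here α = 1, so p = 5/n is exactly at the triangle threshold p ~ 1/n. Asymptotically E[X] → c³/6 = 5³/6 = 125/6 ≈ 20.833, a bounded constant. In this regime the triangle count is asymptotically Poisson(c³/6).

E[X] ≈ 20.512; in regime p = Θ(1/n^{1}) E[X] stays bounded (at the triangle threshold p ~ 1/n).


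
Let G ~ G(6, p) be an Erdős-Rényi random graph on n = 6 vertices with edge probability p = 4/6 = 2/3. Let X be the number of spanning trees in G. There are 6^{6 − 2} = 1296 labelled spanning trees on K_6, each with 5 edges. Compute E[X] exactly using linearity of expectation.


K_6 has 6^{6 − 2} = 1296 labelled spanning trees.
For each such spanning tree H, let X_H = 1 if all 5 edges of H are present in G. Then P[X_H = 1] = p^{5} = (2/3)^{5} = 32/243.
By linearity: E[X] = Σ_H E[X_H] = 1296 · p^{5} = 1296 · 32/243 = 512/3.
Numerically: E[X] ≈ 170.7.

E[X] = 1296 · (2/3)^{5} = 512/3 ≈ 170.7.


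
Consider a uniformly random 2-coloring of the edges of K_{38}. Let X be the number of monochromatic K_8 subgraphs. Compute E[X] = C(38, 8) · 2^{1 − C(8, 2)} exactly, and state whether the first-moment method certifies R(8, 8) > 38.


E[X] = C(38, 8) · 2^{1 − 28} = 48903492 · 2^{−27} = 48903492/134217728.
As a reduced fraction: E[X] = 12225873/33554432 ≈ 0.3644.
Is E[X] < 1? YES.
Since E[X] < 1, there exists a 2-coloring of K_{38} with no monochromatic K_8; hence R(8, 8) > 38.

E[X] = 12225873/33554432 ≈ 0.3644; E[X] < 1, so R(8, 8) > 38.


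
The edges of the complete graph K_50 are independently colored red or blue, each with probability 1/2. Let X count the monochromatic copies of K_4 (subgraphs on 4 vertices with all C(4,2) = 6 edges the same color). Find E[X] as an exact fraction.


Let X = Σ_S X_S over the C(50, 4) = 230300 subsets S of size 4, where X_S = 1 if the K_4 on S is monochromatic.
For a fixed S, the K_4 on S has C(4, 2) = 6 edges. P[all 6 edges red] = (1/2)^6, and likewise for blue, so P[monochromatic] = 2·(1/2)^6 = 2^{1 − 6} = 1/32.
By linearity of expectation: E[X] = C(50, 4) · 2^{1 − 6} = 230300 · 1/32 = 57575/8.
Numerically: E[X] ≈ 7196.87500.

E[X] = C(50,4)·2^(1−C(4,2)) = 57575/8 ≈ 7196.87500.


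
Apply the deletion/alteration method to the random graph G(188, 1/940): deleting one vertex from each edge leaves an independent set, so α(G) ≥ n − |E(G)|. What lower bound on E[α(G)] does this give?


E[|E(G)|] = C(188, 2)·p = 17578 · (1/940) = 187/10.
E[α(G)] ≥ n − E[|E(G)|] = 188 − 187/10 = 1693/10.
Numerically: ≈ 169.300.
(This is only a lower bound; the true E[α(G)] may be larger.)

E[α(G)] ≥ 1693/10 ≈ 169.300.


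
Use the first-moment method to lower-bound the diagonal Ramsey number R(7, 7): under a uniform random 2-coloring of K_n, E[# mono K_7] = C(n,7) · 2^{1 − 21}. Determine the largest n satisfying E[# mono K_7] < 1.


We need C(n, 7) · 2^{1 − 21} < 1, i.e. C(n, 7) < 2^{21 − 1} = 1048576.
Check values of n near the boundary:
  n = 25: C(25, 7) = 480700; 480700 < 1048576? YES
  n = 26: C(26, 7) = 657800; 657800 < 1048576? YES
  n = 27: C(27, 7) = 888030; 888030 < 1048576? YES
  n = 28: C(28, 7) = 1184040; 1184040 < 1048576? NO
The largest n with C(n, 7) < 1048576 is n = 27 (where E[X] = 444015/524288 ≈ 0.84689). Hence R(7, 7) > 27, i.e. R(7, 7) ≥ 28.

Largest n = 27; hence R(7, 7) > 27.


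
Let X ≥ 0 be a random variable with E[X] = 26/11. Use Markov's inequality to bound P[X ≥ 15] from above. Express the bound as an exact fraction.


μ = E[X] = 26/11, a = 15.
Markov: P[X ≥ 15] ≤ μ/a = (26/11)/15 = 26/165.
Numerically: ≈ 0.157576.
(Since a = 15 > μ = 2.363636, the bound 26/165 is < 1 and informative.)

P[X ≥ 15] ≤ 26/165 ≈ 0.157576.


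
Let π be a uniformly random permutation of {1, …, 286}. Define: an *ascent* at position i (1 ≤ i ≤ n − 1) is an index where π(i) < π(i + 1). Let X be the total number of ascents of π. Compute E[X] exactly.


Write X = Σ X_I over i = 1, …, 285, with X_I the indicator of one ascent.
There are 285 indicators.
For each fixed i, the pair (π(i), π(i+1)) is a uniformly random ordered pair of distinct values from {1, …, 286}; by symmetry P[π(i) < π(i+1)] = 1/2.
By linearity: E[X] = 285 · (1/2) = (286 − 1) · (1/2) = 285/2 ≈ 142.500000.

E[X] = 285/2 = 142.500000.


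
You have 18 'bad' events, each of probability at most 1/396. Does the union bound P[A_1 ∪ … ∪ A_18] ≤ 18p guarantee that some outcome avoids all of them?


Union bound: P[∪_{i=1}^{18} A_i] ≤ Σ_i P[A_i] ≤ 18·p = 18·(1/396) = 1/22.
Numerically: 1/22 ≈ 0.045.
Is 1/22 < 1? YES.
Since P[∪ A_i] ≤ 1/22 < 1, the complement has P[∩ A_i^c] ≥ 1 − 1/22 = 21/22 > 0, so some outcome avoids every A_i.

18·p = 1/22 ≈ 0.045; existence CERTIFIED by the union bound.


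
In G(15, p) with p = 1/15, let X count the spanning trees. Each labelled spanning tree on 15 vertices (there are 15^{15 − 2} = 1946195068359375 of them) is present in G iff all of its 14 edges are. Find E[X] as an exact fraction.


K_15 has 15^{15 − 2} = 1946195068359375 labelled spanning trees.
For each such spanning tree H, let X_H = 1 if all 14 edges of H are present in G. Then P[X_H = 1] = p^{14} = (1/15)^{14} = 1/29192926025390625.
By linearity of expectation: E[X] = Σ_H E[X_H] = 1946195068359375 · p^{14} = 1946195068359375 · 1/29192926025390625 = 1/15.
Numerically: E[X] ≈ 0.066667.

E[X] = 1946195068359375 · (1/15)^{14} = 1/15 ≈ 0.066667.


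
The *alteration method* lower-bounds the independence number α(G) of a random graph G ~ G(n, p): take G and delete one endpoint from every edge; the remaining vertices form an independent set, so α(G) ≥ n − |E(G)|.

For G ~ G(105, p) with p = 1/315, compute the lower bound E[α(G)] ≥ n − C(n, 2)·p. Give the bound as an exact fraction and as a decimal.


E[|E(G)|] = C(105, 2)·p = 5460 · (1/315) = 52/3.
E[α(G)] ≥ n − E[|E(G)|] = 105 − 52/3 = 263/3.
Numerically: ≈ 87.666667.
(This is only a lower bound; the true E[α(G)] may be larger.)

E[α(G)] ≥ 263/3 ≈ 87.666667.


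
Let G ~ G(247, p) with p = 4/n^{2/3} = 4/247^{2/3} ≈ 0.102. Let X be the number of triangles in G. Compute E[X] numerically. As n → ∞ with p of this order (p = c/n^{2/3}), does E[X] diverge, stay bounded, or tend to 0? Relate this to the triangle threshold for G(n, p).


Number of potential triangles: C(247, 3) = 2481115.
Each occurs with probability p³ ≈ (0.102)³ ≈ 1.04903e-03.
By linearity: E[X] = C(247, 3)·p³ ≈ 2481115 · 1.04903e-03 ≈ 2602.753.
Since α = 2/3 < 1, p = c/n^{2/3} ≫ 1/n is above the triangle threshold p ~ 1/n. Asymptotically E[X] ~ (c³/6)·n^{3(1−α)} = (4³/6)·n^{1} → ∞; triangles are abundant w.h.p.

E[X] ≈ 2602.753; in regime p = Θ(1/n^{2/3}) E[X] diverges (above the triangle threshold p ~ 1/n).


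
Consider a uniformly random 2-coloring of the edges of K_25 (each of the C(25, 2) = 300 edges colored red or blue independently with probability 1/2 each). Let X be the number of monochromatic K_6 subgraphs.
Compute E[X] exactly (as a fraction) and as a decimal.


Let X = Σ_S X_S over the C(25, 6) = 177100 subsets S of size 6, where X_S = 1 if the K_6 on S is monochromatic.
For a fixed S, the K_6 on S has C(6, 2) = 15 edges. P[all 15 edges red] = (1/2)^15, and likewise for blue, so P[monochromatic] = 2·(1/2)^15 = 2^{1 − 15} = 1/16384.
Summing: E[X] = C(25, 6) · 2^{1 − 15} = 177100 · 1/16384 = 44275/4096.
Numerically: E[X] ≈ 10.809.

E[X] = C(25,6)·2^(1−C(6,2)) = 44275/4096 ≈ 10.809.


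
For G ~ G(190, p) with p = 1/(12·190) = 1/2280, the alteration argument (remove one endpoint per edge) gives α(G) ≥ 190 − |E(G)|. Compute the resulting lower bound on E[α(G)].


E[|E(G)|] = C(190, 2)·p = 17955 · (1/2280) = 63/8.
E[α(G)] ≥ n − E[|E(G)|] = 190 − 63/8 = 1457/8.
Numerically: ≈ 182.125000.
(This is only a lower bound; the true E[α(G)] may be larger.)

E[α(G)] ≥ 1457/8 ≈ 182.125000.


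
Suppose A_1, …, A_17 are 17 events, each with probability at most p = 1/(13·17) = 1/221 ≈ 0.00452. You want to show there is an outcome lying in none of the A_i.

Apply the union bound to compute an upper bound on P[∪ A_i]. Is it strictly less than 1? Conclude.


Union bound: P[∪_{i=1}^{17} A_i] ≤ Σ_i P[A_i] ≤ 17·p = 17·(1/221) = 1/13.
Numerically: 1/13 ≈ 0.07692.
Is 1/13 < 1? YES.
Since P[∪ A_i] ≤ 1/13 < 1, the complement has P[∩ A_i^c] ≥ 1 − 1/13 = 12/13 > 0, so some outcome avoids every A_i.

17·p = 1/13 ≈ 0.07692; existence CERTIFIED by the union bound.


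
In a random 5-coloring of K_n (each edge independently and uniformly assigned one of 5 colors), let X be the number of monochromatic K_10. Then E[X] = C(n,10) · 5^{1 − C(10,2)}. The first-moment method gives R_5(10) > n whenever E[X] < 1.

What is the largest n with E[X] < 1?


We need C(n, 10) · 5^{1 − 45} < 1, i.e. C(n, 10) < 5^{45 − 1} = 5684341886080801486968994140625.
Check values of n near the boundary:
  n = 5388: C(5388, 10) = 5634865093375880654852250419586; 5634865093375880654852250419586 < 5684341886080801486968994140625? YES
  n = 5389: C(5389, 10) = 5645340767466558997768874792926; 5645340767466558997768874792926 < 5684341886080801486968994140625? YES
  n = 5390: C(5390, 10) = 5655833965919099070255434039753; 5655833965919099070255434039753 < 5684341886080801486968994140625? YES
  n = 5391: C(5391, 10) = 5666344714787188828795213697883; 5666344714787188828795213697883 < 5684341886080801486968994140625? YES
  n = 5392: C(5392, 10) = 5676873040158402483252283957448; 5676873040158402483252283957448 < 5684341886080801486968994140625? YES
  n = 5393: C(5393, 10) = 5687418968154238267170642278008; 5687418968154238267170642278008 < 5684341886080801486968994140625? NO
  n = 5394: C(5394, 10) = 5697982524930156243149785372878; 5697982524930156243149785372878 < 5684341886080801486968994140625? NO
The largest n with C(n, 10) < 5684341886080801486968994140625 is n = 5392 (where E[X] = 5676873040158402483252283957448/5684341886080801486968994140625 ≈ 0.999). Hence R_5(10) > 5392, i.e. R_5(10) ≥ 5393.

Largest n = 5392; hence R_5(10) > 5392.


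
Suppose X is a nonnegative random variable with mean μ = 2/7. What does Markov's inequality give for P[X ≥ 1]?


μ = E[X] = 2/7, a = 1.
Markov: P[X ≥ 1] ≤ μ/a = (2/7)/1 = 2/7.
Numerically: ≈ 0.285714.
(Since a = 1 > μ = 0.285714, the bound 2/7 is < 1 and informative.)

P[X ≥ 1] ≤ 2/7 ≈ 0.285714.


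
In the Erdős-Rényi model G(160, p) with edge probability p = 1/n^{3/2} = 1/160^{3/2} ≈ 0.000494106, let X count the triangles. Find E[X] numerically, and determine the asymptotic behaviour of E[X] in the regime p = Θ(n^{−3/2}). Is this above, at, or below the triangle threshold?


Number of potential triangles: C(160, 3) = 669920.
Each occurs with probability p³ ≈ (0.000494106)³ ≈ 1.20631319e-10.
By linearity: E[X] = C(160, 3)·p³ ≈ 669920 · 1.20631319e-10 ≈ 0.000081.
Since α = 3/2 > 1, p = c/n^{3/2} = o(1/n) is below the triangle threshold p ~ 1/n. Asymptotically E[X] ~ (c³/6)·n^{3(1−α)} = (1³/6)·n^{-1.5} → 0, so by Markov's inequality G has no triangles w.h.p.

E[X] ≈ 0.000081; in regime p = Θ(1/n^{3/2}) E[X] tends to 0 (below the triangle threshold p ~ 1/n).


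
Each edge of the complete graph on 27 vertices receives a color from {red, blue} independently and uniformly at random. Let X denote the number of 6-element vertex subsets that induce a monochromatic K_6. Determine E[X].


Let X = Σ_S X_S over the C(27, 6) = 296010 subsets S of size 6, where X_S = 1 if the K_6 on S is monochromatic.
For a fixed S, the K_6 on S has C(6, 2) = 15 edges. P[all 15 edges red] = (1/2)^15, and likewise for blue, so P[monochromatic] = 2·(1/2)^15 = 2^{1 − 15} = 1/16384.
Summing: E[X] = C(27, 6) · 2^{1 − 15} = 296010 · 1/16384 = 148005/8192.
Numerically: E[X] ≈ 18.067017.

E[X] = C(27,6)·2^(1−C(6,2)) = 148005/8192 ≈ 18.067017.


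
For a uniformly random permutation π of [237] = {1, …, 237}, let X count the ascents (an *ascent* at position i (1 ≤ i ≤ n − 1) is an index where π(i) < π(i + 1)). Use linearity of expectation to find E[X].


Write X = Σ X_I over i = 1, …, 236, with X_I the indicator of one ascent.
There are 236 indicators.
For each fixed i, the pair (π(i), π(i+1)) is a uniformly random ordered pair of distinct values from {1, …, 237}; by symmetry P[π(i) < π(i+1)] = 1/2.
By linearity: E[X] = 236 · (1/2) = (237 − 1) · (1/2) = 118 ≈ 118.000000.

E[X] = 118 = 118.000000.


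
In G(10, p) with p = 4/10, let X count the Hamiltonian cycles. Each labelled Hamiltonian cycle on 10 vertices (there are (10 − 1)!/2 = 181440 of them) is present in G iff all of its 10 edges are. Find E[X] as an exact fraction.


K_10 has (10 − 1)!/2 = 181440 labelled Hamiltonian cycles.
For each such Hamiltonian cycle H, let X_H = 1 if all 10 edges of H are present in G. Then P[X_H = 1] = p^{10} = (2/5)^{10} = 1024/9765625.
By linearity of expectation: E[X] = Σ_H E[X_H] = 181440 · p^{10} = 181440 · 1024/9765625 = 37158912/1953125.
Numerically: E[X] ≈ 19.025.

E[X] = 181440 · (2/5)^{10} = 37158912/1953125 ≈ 19.025.


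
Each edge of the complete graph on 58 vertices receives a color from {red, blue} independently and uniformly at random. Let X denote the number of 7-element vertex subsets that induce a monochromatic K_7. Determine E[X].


Let X = Σ_S X_S over the C(58, 7) = 300674088 subsets S of size 7, where X_S = 1 if the K_7 on S is monochromatic.
For a fixed S, the K_7 on S has C(7, 2) = 21 edges. P[all 21 edges red] = (1/2)^21, and likewise for blue, so P[monochromatic] = 2·(1/2)^21 = 2^{1 − 21} = 1/1048576.
By linearity of expectation: E[X] = C(58, 7) · 2^{1 − 21} = 300674088 · 1/1048576 = 37584261/131072.
Numerically: E[X] ≈ 286.745155.

E[X] = C(58,7)·2^(1−C(7,2)) = 37584261/131072 ≈ 286.745155.


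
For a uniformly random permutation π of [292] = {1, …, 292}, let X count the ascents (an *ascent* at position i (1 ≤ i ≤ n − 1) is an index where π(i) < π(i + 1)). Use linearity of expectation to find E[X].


Write X = Σ X_I over i = 1, …, 291, with X_I the indicator of one ascent.
There are 291 indicators.
For each fixed i, the pair (π(i), π(i+1)) is a uniformly random ordered pair of distinct values from {1, …, 292}; by symmetry P[π(i) < π(i+1)] = 1/2.
By linearity: E[X] = 291 · (1/2) = (292 − 1) · (1/2) = 291/2 ≈ 145.5000.

E[X] = 291/2 = 145.5000.


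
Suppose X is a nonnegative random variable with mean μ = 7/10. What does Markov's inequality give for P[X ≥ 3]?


μ = E[X] = 7/10, a = 3.
Markov: P[X ≥ 3] ≤ μ/a = (7/10)/3 = 7/30.
Numerically: ≈ 0.23333.
(Since a = 3 > μ = 0.70000, the bound 7/30 is < 1 and informative.)

P[X ≥ 3] ≤ 7/30 ≈ 0.23333.


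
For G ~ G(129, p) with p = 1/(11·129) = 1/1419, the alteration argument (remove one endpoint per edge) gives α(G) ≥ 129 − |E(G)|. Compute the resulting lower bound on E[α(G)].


E[|E(G)|] = C(129, 2)·p = 8256 · (1/1419) = 64/11.
E[α(G)] ≥ n − E[|E(G)|] = 129 − 64/11 = 1355/11.
Numerically: ≈ 123.181818.
(This is only a lower bound; the true E[α(G)] may be larger.)

E[α(G)] ≥ 1355/11 ≈ 123.181818.


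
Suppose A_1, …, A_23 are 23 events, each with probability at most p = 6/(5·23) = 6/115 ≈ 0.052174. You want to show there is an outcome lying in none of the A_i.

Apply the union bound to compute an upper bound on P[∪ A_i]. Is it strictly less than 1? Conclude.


Union bound: P[∪_{i=1}^{23} A_i] ≤ Σ_i P[A_i] ≤ 23·p = 23·(6/115) = 6/5.
Numerically: 6/5 ≈ 1.200000.
Is 6/5 < 1? NO.
Since the bound 6/5 is ≥ 1, the union bound is uninformative here; it does NOT by itself certify existence.

23·p = 6/5 ≈ 1.200000; existence NOT certified by the union bound.


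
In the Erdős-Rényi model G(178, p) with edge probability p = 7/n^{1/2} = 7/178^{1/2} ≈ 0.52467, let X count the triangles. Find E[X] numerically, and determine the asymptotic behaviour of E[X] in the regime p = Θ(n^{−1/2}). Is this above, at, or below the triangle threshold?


Number of potential triangles: C(178, 3) = 924176.
Each occurs with probability p³ ≈ (0.52467)³ ≈ 1.4443223e-01.
By linearity: E[X] = C(178, 3)·p³ ≈ 924176 · 1.4443223e-01 ≈ 133480.80055.
Since α = 1/2 < 1, p = c/n^{1/2} ≫ 1/n is above the triangle threshold p ~ 1/n. Asymptotically E[X] ~ (c³/6)·n^{3(1−α)} = (7³/6)·n^{1.5} → ∞; triangles are abundant w.h.p.

E[X] ≈ 133480.80055; in regime p = Θ(1/n^{1/2}) E[X] diverges (above the triangle threshold p ~ 1/n).


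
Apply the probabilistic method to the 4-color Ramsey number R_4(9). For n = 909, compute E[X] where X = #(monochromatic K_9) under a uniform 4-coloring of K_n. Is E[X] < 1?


E[X] = C(909, 9) · 4^{1 − 36} = 1122169012923711463931 · 4^{−35} = 1122169012923711463931/1180591620717411303424.
As a reduced fraction: E[X] = 1122169012923711463931/1180591620717411303424 ≈ 0.951.
Is E[X] < 1? YES.
Since E[X] < 1, there exists a 4-coloring of K_{909} with no monochromatic K_9; hence R_4(9) > 909.

E[X] = 1122169012923711463931/1180591620717411303424 ≈ 0.951; E[X] < 1, so R_4(9) > 909.


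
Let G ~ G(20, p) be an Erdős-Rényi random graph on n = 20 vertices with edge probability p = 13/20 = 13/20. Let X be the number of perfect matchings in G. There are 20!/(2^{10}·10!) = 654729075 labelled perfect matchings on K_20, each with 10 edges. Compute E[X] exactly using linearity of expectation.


K_20 has 20!/(2^{10}·10!) = 654729075 labelled perfect matchings.
For each such perfect matching H, let X_H = 1 if all 10 edges of H are present in G. Then P[X_H = 1] = p^{10} = (13/20)^{10} = 137858491849/10240000000000.
By linearity of expectation: E[X] = Σ_H E[X_H] = 654729075 · p^{10} = 654729075 · 137858491849/10240000000000 = 3610398513967632387/409600000000.
Numerically: E[X] ≈ 8.8144e+06.

E[X] = 654729075 · (13/20)^{10} = 3610398513967632387/409600000000 ≈ 8.8144e+06.


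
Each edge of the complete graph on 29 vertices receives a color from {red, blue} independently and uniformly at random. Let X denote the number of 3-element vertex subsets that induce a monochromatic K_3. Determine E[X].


Let X = Σ_S X_S over the C(29, 3) = 3654 subsets S of size 3, where X_S = 1 if the K_3 on S is monochromatic.
For a fixed S, the K_3 on S has C(3, 2) = 3 edges. P[all 3 edges red] = (1/2)^3, and likewise for blue, so P[monochromatic] = 2·(1/2)^3 = 2^{1 − 3} = 1/4.
Summing: E[X] = C(29, 3) · 2^{1 − 3} = 3654 · 1/4 = 1827/2.
Numerically: E[X] ≈ 913.500000.

E[X] = C(29,3)·2^(1−C(3,2)) = 1827/2 ≈ 913.500000.


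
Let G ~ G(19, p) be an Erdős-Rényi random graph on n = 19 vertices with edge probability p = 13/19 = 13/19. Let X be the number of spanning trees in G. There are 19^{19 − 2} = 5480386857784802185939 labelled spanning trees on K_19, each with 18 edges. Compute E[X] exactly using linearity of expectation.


K_19 has 19^{19 − 2} = 5480386857784802185939 labelled spanning trees.
For each such spanning tree H, let X_H = 1 if all 18 edges of H are present in G. Then P[X_H = 1] = p^{18} = (13/19)^{18} = 112455406951957393129/104127350297911241532841.
By linearity: E[X] = Σ_H E[X_H] = 5480386857784802185939 · p^{18} = 5480386857784802185939 · 112455406951957393129/104127350297911241532841 = 112455406951957393129/19.
Numerically: E[X] ≈ 5.9187e+18.

E[X] = 5480386857784802185939 · (13/19)^{18} = 112455406951957393129/19 ≈ 5.9187e+18.


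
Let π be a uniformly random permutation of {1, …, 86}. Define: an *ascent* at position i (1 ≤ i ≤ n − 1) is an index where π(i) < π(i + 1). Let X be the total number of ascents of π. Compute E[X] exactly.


Write X = Σ X_I over i = 1, …, 85, with X_I the indicator of one ascent.
There are 85 indicators.
For each fixed i, the pair (π(i), π(i+1)) is a uniformly random ordered pair of distinct values from {1, …, 86}; by symmetry P[π(i) < π(i+1)] = 1/2.
By linearity: E[X] = 85 · (1/2) = (86 − 1) · (1/2) = 85/2 ≈ 42.500000.

E[X] = 85/2 = 42.500000.


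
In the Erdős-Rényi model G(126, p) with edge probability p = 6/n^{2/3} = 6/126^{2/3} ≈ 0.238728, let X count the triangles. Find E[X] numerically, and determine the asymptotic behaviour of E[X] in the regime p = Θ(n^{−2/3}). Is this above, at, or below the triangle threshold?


Number of potential triangles: C(126, 3) = 325500.
Each occurs with probability p³ ≈ (0.238728)³ ≈ 1.36054422e-02.
By linearity: E[X] = C(126, 3)·p³ ≈ 325500 · 1.36054422e-02 ≈ 4428.571429.
Since α = 2/3 < 1, p = c/n^{2/3} ≫ 1/n is above the triangle threshold p ~ 1/n. Asymptotically E[X] ~ (c³/6)·n^{3(1−α)} = (6³/6)·n^{1} → ∞; triangles are abundant w.h.p.

E[X] ≈ 4428.571429; in regime p = Θ(1/n^{2/3}) E[X] diverges (above the triangle threshold p ~ 1/n).


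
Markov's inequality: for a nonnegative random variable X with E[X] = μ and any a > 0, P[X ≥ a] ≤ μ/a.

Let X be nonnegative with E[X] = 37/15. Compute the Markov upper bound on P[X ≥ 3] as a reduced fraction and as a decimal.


μ = E[X] = 37/15, a = 3.
Markov: P[X ≥ 3] ≤ μ/a = (37/15)/3 = 37/45.
Numerically: ≈ 0.822222.
(Since a = 3 > μ = 2.466667, the bound 37/45 is < 1 and informative.)

P[X ≥ 3] ≤ 37/45 ≈ 0.822222.


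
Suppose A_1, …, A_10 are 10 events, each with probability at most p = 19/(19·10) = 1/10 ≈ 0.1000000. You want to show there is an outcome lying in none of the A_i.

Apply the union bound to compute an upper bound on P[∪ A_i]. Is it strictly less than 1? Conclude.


Union bound: P[∪_{i=1}^{10} A_i] ≤ Σ_i P[A_i] ≤ 10·p = 10·(1/10) = 1.
Numerically: 1 ≈ 1.0000000.
Is 1 < 1? NO.
Since the bound 1 is ≥ 1, the union bound is uninformative here; it does NOT by itself certify existence.

10·p = 1 ≈ 1.0000000; existence NOT certified by the union bound.


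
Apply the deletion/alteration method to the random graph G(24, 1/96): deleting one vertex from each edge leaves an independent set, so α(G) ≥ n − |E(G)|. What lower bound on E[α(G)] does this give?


E[|E(G)|] = C(24, 2)·p = 276 · (1/96) = 23/8.
E[α(G)] ≥ n − E[|E(G)|] = 24 − 23/8 = 169/8.
Numerically: ≈ 21.125000.
(This is only a lower bound; the true E[α(G)] may be larger.)

E[α(G)] ≥ 169/8 ≈ 21.125000.


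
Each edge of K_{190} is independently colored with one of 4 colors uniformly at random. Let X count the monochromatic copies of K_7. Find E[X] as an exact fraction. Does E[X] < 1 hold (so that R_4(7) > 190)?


E[X] = C(190, 7) · 4^{1 − 21} = 1585940245560 · 4^{−20} = 1585940245560/1099511627776.
As a reduced fraction: E[X] = 198242530695/137438953472 ≈ 1.4424043.
Is E[X] < 1? NO.
Since E[X] ≥ 1, the first-moment bound is inconclusive at n = 190; it does NOT by itself certify R_4(7) > 190.

E[X] = 198242530695/137438953472 ≈ 1.4424043; E[X] ≥ 1; first-moment method inconclusive here.


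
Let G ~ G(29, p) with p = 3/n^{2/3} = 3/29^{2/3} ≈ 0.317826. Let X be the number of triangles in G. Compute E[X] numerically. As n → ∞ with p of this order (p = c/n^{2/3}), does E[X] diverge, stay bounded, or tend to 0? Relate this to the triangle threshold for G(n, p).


Number of potential triangles: C(29, 3) = 3654.
Each occurs with probability p³ ≈ (0.317826)³ ≈ 3.21046373e-02.
By linearity: E[X] = C(29, 3)·p³ ≈ 3654 · 3.21046373e-02 ≈ 117.310345.
Since α = 2/3 < 1, p = c/n^{2/3} ≫ 1/n is above the triangle threshold p ~ 1/n. Asymptotically E[X] ~ (c³/6)·n^{3(1−α)} = (3³/6)·n^{1} → ∞; triangles are abundant w.h.p.

E[X] ≈ 117.310345; in regime p = Θ(1/n^{2/3}) E[X] diverges (above the triangle threshold p ~ 1/n).


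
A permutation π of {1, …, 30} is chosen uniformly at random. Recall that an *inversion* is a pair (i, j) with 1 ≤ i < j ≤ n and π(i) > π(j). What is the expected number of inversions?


Write X = Σ X_I over the C(30, 2) = 435 pairs i < j, with X_I the indicator of one inversion.
There are 435 indicators.
For each fixed pair i < j, the values π(i) and π(j) are two distinct elements of {1, …, 30} in uniformly random order; by symmetry P[π(i) > π(j)] = 1/2.
By linearity: E[X] = 435 · (1/2) = C(30, 2) · (1/2) = 435/2 = 435/2 ≈ 217.50000.

E[X] = 435/2 = 217.50000.


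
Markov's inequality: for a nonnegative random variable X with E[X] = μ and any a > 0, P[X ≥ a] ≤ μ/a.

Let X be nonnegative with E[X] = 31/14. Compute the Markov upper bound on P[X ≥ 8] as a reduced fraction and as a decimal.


μ = E[X] = 31/14, a = 8.
Markov: P[X ≥ 8] ≤ μ/a = (31/14)/8 = 31/112.
Numerically: ≈ 0.276786.
(Since a = 8 > μ = 2.214286, the bound 31/112 is < 1 and informative.)

P[X ≥ 8] ≤ 31/112 ≈ 0.276786.


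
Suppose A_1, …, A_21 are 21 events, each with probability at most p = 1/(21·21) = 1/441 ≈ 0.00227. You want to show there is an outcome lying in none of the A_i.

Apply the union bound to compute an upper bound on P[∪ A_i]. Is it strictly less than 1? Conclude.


Union bound: P[∪_{i=1}^{21} A_i] ≤ Σ_i P[A_i] ≤ 21·p = 21·(1/441) = 1/21.
Numerically: 1/21 ≈ 0.04762.
Is 1/21 < 1? YES.
Since P[∪ A_i] ≤ 1/21 < 1, the complement has P[∩ A_i^c] ≥ 1 − 1/21 = 20/21 > 0, so some outcome avoids every A_i.

21·p = 1/21 ≈ 0.04762; existence CERTIFIED by the union bound.


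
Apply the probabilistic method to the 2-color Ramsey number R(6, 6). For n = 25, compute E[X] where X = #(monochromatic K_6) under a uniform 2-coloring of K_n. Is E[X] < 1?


E[X] = C(25, 6) · 2^{1 − 15} = 177100 · 2^{−14} = 177100/16384.
As a reduced fraction: E[X] = 44275/4096 ≈ 10.80933.
Is E[X] < 1? NO.
Since E[X] ≥ 1, the first-moment bound is inconclusive at n = 25; it does NOT by itself certify R(6, 6) > 25.

E[X] = 44275/4096 ≈ 10.80933; E[X] ≥ 1; first-moment method inconclusive here.


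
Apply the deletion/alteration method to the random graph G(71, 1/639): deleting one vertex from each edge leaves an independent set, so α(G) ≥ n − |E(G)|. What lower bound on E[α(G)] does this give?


E[|E(G)|] = C(71, 2)·p = 2485 · (1/639) = 35/9.
E[α(G)] ≥ n − E[|E(G)|] = 71 − 35/9 = 604/9.
Numerically: ≈ 67.11111.
(This is only a lower bound; the true E[α(G)] may be larger.)

E[α(G)] ≥ 604/9 ≈ 67.11111.


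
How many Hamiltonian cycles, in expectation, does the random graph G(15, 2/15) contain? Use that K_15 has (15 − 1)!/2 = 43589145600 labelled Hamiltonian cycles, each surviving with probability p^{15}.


K_15 has (15 − 1)!/2 = 43589145600 labelled Hamiltonian cycles.
For each such Hamiltonian cycle H, let X_H = 1 if all 15 edges of H are present in G. Then P[X_H = 1] = p^{15} = (2/15)^{15} = 32768/437893890380859375.
By linearity: E[X] = Σ_H E[X_H] = 43589145600 · p^{15} = 43589145600 · 32768/437893890380859375 = 235115905024/72081298828125.
Numerically: E[X] ≈ 0.00326182.

E[X] = 43589145600 · (2/15)^{15} = 235115905024/72081298828125 ≈ 0.00326182.


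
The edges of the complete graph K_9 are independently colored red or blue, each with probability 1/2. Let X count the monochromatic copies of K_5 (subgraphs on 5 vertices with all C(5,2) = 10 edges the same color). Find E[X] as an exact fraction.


Let X = Σ_S X_S over the C(9, 5) = 126 subsets S of size 5, where X_S = 1 if the K_5 on S is monochromatic.
For a fixed S, the K_5 on S has C(5, 2) = 10 edges. P[all 10 edges red] = (1/2)^10, and likewise for blue, so P[monochromatic] = 2·(1/2)^10 = 2^{1 − 10} = 1/512.
By linearity: E[X] = C(9, 5) · 2^{1 − 10} = 126 · 1/512 = 63/256.
Numerically: E[X] ≈ 0.2461.

E[X] = C(9,5)·2^(1−C(5,2)) = 63/256 ≈ 0.2461.


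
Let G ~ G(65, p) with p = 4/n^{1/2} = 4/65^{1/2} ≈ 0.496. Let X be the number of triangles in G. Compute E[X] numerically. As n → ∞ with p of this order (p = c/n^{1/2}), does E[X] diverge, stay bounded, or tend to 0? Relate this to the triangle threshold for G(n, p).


Number of potential triangles: C(65, 3) = 43680.
Each occurs with probability p³ ≈ (0.496)³ ≈ 1.22127e-01.
By linearity: E[X] = C(65, 3)·p³ ≈ 43680 · 1.22127e-01 ≈ 5334.486.
Since α = 1/2 < 1, p = c/n^{1/2} ≫ 1/n is above the triangle threshold p ~ 1/n. Asymptotically E[X] ~ (c³/6)·n^{3(1−α)} = (4³/6)·n^{1.5} → ∞; triangles are abundant w.h.p.

E[X] ≈ 5334.486; in regime p = Θ(1/n^{1/2}) E[X] diverges (above the triangle threshold p ~ 1/n).


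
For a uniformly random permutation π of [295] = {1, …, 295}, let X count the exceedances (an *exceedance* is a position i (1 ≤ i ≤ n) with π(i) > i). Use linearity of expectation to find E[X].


Write X = Σ_{i=1}^{295} X_i, where X_i = 1_{π(i) > i}.
For each fixed i, π(i) is uniform over {1, …, 295} (marginal of a uniform permutation), so P[π(i) > i] = (n − i)/n. Summing: Σ_{i=1}^{295} (n − i)/n = (0 + 1 + … + 294)/295 = 295(295 − 1)/(2·295) = (295 − 1)/2.
Hence E[X] = Σ_{i=1}^{295} (295 − i)/295 = 147 ≈ 147.000.

E[X] = 147 = 147.000.


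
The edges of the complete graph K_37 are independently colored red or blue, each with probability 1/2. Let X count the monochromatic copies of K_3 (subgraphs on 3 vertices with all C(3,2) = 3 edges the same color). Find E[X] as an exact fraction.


Let X = Σ_S X_S over the C(37, 3) = 7770 subsets S of size 3, where X_S = 1 if the K_3 on S is monochromatic.
For a fixed S, the K_3 on S has C(3, 2) = 3 edges. P[all 3 edges red] = (1/2)^3, and likewise for blue, so P[monochromatic] = 2·(1/2)^3 = 2^{1 − 3} = 1/4.
Summing: E[X] = C(37, 3) · 2^{1 − 3} = 7770 · 1/4 = 3885/2.
Numerically: E[X] ≈ 1942.50000.

E[X] = C(37,3)·2^(1−C(3,2)) = 3885/2 ≈ 1942.50000.


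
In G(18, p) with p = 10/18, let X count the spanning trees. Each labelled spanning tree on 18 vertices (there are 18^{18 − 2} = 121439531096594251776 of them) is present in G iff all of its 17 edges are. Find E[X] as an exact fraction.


K_18 has 18^{18 − 2} = 121439531096594251776 labelled spanning trees.
For each such spanning tree H, let X_H = 1 if all 17 edges of H are present in G. Then P[X_H = 1] = p^{17} = (5/9)^{17} = 762939453125/16677181699666569.
By linearity of expectation: E[X] = Σ_H E[X_H] = 121439531096594251776 · p^{17} = 121439531096594251776 · 762939453125/16677181699666569 = 50000000000000000/9.
Numerically: E[X] ≈ 5.55556e+15.

E[X] = 121439531096594251776 · (5/9)^{17} = 50000000000000000/9 ≈ 5.55556e+15.


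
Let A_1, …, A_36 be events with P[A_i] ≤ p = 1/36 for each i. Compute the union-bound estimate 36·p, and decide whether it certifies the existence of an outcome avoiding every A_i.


Union bound: P[∪_{i=1}^{36} A_i] ≤ Σ_i P[A_i] ≤ 36·p = 36·(1/36) = 1.
Numerically: 1 ≈ 1.000000.
Is 1 < 1? NO.
Since the bound 1 is ≥ 1, the union bound is uninformative here; it does NOT by itself certify existence.

36·p = 1 ≈ 1.000000; existence NOT certified by the union bound.


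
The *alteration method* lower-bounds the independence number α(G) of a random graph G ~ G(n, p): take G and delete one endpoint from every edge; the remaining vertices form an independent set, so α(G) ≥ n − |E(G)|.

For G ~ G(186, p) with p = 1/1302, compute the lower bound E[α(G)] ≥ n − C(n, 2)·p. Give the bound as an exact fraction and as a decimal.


E[|E(G)|] = C(186, 2)·p = 17205 · (1/1302) = 185/14.
E[α(G)] ≥ n − E[|E(G)|] = 186 − 185/14 = 2419/14.
Numerically: ≈ 172.786.
(This is only a lower bound; the true E[α(G)] may be larger.)

E[α(G)] ≥ 2419/14 ≈ 172.786.


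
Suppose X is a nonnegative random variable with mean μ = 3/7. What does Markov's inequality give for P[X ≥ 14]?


μ = E[X] = 3/7, a = 14.
Markov: P[X ≥ 14] ≤ μ/a = (3/7)/14 = 3/98.
Numerically: ≈ 0.03061.
(Since a = 14 > μ = 0.42857, the bound 3/98 is < 1 and informative.)

P[X ≥ 14] ≤ 3/98 ≈ 0.03061.


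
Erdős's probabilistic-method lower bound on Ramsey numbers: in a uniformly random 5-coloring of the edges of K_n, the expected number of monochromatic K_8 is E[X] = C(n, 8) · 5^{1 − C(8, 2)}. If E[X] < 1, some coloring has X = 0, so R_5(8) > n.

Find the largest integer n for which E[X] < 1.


We need C(n, 8) · 5^{1 − 28} < 1, i.e. C(n, 8) < 5^{28 − 1} = 7450580596923828125.
Check values of n near the boundary:
  n = 862: C(862, 8) = 7317951015318931845; 7317951015318931845 < 7450580596923828125? YES
  n = 863: C(863, 8) = 7386423071602617757; 7386423071602617757 < 7450580596923828125? YES
  n = 864: C(864, 8) = 7455455062926006708; 7455455062926006708 < 7450580596923828125? NO
  n = 865: C(865, 8) = 7525050909487743060; 7525050909487743060 < 7450580596923828125? NO
  n = 866: C(866, 8) = 7595214554331451620; 7595214554331451620 < 7450580596923828125? NO
The largest n with C(n, 8) < 7450580596923828125 is n = 863 (where E[X] = 7386423071602617757/7450580596923828125 ≈ 0.9913889). Hence R_5(8) > 863, i.e. R_5(8) ≥ 864.

Largest n = 863; hence R_5(8) > 863.
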